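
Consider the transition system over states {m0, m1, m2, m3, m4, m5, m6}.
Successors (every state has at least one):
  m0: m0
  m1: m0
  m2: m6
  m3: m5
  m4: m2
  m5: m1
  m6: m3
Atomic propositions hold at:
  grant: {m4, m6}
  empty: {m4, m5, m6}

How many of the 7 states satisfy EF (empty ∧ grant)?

3

Sat(empty ∧ grant) = {m4, m6}
EF (empty ∧ grant): least fixpoint, start Z0 = {m4, m6}, add states with some successor in Z. Z1 = {m2, m4, m6}; fixed.
Sat(EF (empty ∧ grant)) = {m2, m4, m6}
|Sat(EF (empty ∧ grant))| = |{m2, m4, m6}| = 3.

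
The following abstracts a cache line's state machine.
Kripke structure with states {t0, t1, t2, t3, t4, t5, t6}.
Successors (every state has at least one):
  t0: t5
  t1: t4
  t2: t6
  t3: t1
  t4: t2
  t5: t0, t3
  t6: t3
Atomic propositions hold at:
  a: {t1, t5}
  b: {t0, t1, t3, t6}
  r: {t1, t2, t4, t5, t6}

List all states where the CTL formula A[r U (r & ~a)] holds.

Sat(~a) = {t0, t2, t3, t4, t6}
Sat(r & ~a) = {t2, t4, t6}
A[r U (r & ~a)]: least fixpoint, start Z0 = Sat((r & ~a)) = {t2, t4, t6}, add states in Sat(r) with every successor in Z. Z1 = {t1, t2, t4, t6}; fixed.
Sat(A[r U (r & ~a)]) = {t1, t2, t4, t6}

{t1, t2, t4, t6}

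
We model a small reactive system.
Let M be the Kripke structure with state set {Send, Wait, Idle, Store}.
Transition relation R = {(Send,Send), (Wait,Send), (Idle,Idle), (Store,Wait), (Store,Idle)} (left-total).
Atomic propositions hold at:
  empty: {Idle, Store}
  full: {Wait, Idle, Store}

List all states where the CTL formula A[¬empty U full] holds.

Sat(¬empty) = {Send, Wait}
A[¬empty U full]: least fixpoint, start Z0 = Sat(full) = {Wait, Idle, Store}, add states in Sat(¬empty) with every successor in Z. Already a fixed point.
Sat(A[¬empty U full]) = {Wait, Idle, Store}

{Wait, Idle, Store}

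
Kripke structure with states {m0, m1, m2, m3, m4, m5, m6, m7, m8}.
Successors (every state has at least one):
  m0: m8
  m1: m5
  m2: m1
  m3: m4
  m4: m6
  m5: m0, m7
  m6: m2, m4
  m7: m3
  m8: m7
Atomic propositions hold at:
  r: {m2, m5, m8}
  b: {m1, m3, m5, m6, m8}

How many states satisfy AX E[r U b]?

5

E[r U b]: least fixpoint, start Z0 = Sat(b) = {m1, m3, m5, m6, m8}, add states in Sat(r) with some successor in Z. Z1 = {m1, m2, m3, m5, m6, m8}; fixed.
Sat(E[r U b]) = {m1, m2, m3, m5, m6, m8}
Sat(AX E[r U b]) = {s : every successor in {m1, m2, m3, m5, m6, m8}} = {m0, m1, m2, m4, m7}
|Sat(AX E[r U b])| = |{m0, m1, m2, m4, m7}| = 5.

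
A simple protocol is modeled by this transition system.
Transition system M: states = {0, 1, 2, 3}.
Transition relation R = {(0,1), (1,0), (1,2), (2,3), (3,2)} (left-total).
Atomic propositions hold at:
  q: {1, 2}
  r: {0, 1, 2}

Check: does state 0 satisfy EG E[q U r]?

Yes

E[q U r]: least fixpoint, start Z0 = Sat(r) = {0, 1, 2}, add states in Sat(q) with some successor in Z. Already a fixed point.
Sat(E[q U r]) = {0, 1, 2}
EG E[q U r]: greatest fixpoint, start Z0 = {0, 1, 2}, keep only states in Sat with some successor in Z. Z1 = {0, 1}; fixed.
Sat(EG E[q U r]) = {0, 1}
0 ∈ Sat(EG E[q U r]) = {0, 1}, so the formula holds at 0.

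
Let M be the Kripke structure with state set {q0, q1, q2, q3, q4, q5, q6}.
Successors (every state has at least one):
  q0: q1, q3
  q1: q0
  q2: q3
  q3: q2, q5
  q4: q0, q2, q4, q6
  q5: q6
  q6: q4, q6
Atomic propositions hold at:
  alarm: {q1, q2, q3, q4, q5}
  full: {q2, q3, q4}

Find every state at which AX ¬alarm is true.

{q1, q5}

Sat(¬alarm) = {q0, q6}
Sat(AX ¬alarm) = {s : every successor in {q0, q6}} = {q1, q5}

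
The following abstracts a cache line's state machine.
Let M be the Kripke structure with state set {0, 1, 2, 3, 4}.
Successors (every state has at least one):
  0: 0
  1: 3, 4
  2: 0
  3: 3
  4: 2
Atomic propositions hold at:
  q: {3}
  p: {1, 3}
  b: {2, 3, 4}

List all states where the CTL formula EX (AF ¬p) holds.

Sat(¬p) = {0, 2, 4}
AF ¬p: least fixpoint, start Z0 = {0, 2, 4}, add states with every successor in Z. Already a fixed point.
Sat(AF ¬p) = {0, 2, 4}
Sat(EX (AF ¬p)) = {s : some successor in {0, 2, 4}} = {0, 1, 2, 4}

{0, 1, 2, 4}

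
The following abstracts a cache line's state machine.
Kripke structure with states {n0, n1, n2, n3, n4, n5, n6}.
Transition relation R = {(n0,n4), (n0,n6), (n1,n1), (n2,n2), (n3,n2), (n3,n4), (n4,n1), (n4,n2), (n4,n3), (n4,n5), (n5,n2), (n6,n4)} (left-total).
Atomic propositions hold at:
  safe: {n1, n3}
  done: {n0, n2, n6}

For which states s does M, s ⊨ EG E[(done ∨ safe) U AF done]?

{n2, n3, n5}

Sat(done ∨ safe) = {n0, n1, n2, n3, n6}
AF done: least fixpoint, start Z0 = {n0, n2, n6}, add states with every successor in Z. Z1 = {n0, n2, n5, n6}; fixed.
Sat(AF done) = {n0, n2, n5, n6}
E[(done ∨ safe) U AF done]: least fixpoint, start Z0 = Sat(AF done) = {n0, n2, n5, n6}, add states in Sat(done ∨ safe) with some successor in Z. Z1 = {n0, n2, n3, n5, n6}; fixed.
Sat(E[(done ∨ safe) U AF done]) = {n0, n2, n3, n5, n6}
EG E[(done ∨ safe) U AF done]: greatest fixpoint, start Z0 = {n0, n2, n3, n5, n6}, keep only states in Sat with some successor in Z. Z1 = {n0, n2, n3, n5}; Z2 = {n2, n3, n5}; fixed.
Sat(EG E[(done ∨ safe) U AF done]) = {n2, n3, n5}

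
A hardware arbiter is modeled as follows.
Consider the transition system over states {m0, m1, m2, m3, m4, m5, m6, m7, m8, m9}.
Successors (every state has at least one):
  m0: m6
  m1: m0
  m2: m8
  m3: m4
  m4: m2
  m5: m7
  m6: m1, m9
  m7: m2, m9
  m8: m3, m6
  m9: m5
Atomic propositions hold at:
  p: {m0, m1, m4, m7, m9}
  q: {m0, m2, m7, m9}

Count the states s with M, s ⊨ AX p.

4

Sat(AX p) = {s : every successor in {m0, m1, m4, m7, m9}} = {m1, m3, m5, m6}
|Sat(AX p)| = |{m1, m3, m5, m6}| = 4.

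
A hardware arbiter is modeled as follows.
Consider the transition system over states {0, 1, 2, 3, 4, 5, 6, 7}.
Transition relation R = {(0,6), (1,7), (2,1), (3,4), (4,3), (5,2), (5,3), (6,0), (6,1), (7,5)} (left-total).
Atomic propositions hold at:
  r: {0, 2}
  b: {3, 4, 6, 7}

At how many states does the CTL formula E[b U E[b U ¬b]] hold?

6

Sat(¬b) = {0, 1, 2, 5}
E[b U ¬b]: least fixpoint, start Z0 = Sat(¬b) = {0, 1, 2, 5}, add states in Sat(b) with some successor in Z. Z1 = {0, 1, 2, 5, 6, 7}; fixed.
Sat(E[b U ¬b]) = {0, 1, 2, 5, 6, 7}
E[b U E[b U ¬b]]: least fixpoint, start Z0 = Sat(E[b U ¬b]) = {0, 1, 2, 5, 6, 7}, add states in Sat(b) with some successor in Z. Already a fixed point.
Sat(E[b U E[b U ¬b]]) = {0, 1, 2, 5, 6, 7}
|Sat(E[b U E[b U ¬b]])| = |{0, 1, 2, 5, 6, 7}| = 6.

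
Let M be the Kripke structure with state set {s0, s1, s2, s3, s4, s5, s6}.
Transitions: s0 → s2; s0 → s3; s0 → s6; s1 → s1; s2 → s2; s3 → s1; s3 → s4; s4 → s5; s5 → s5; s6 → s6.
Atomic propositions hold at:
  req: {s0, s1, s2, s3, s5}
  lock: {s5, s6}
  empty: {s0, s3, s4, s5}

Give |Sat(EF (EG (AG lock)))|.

AG lock: greatest fixpoint, start Z0 = {s5, s6}, keep only states in Sat with every successor in Z. Already a fixed point.
Sat(AG lock) = {s5, s6}
EG (AG lock): greatest fixpoint, start Z0 = {s5, s6}, keep only states in Sat with some successor in Z. Already a fixed point.
Sat(EG (AG lock)) = {s5, s6}
EF (EG (AG lock)): least fixpoint, start Z0 = {s5, s6}, add states with some successor in Z. Z1 = {s0, s4, s5, s6}; Z2 = {s0, s3, s4, s5, s6}; fixed.
Sat(EF (EG (AG lock))) = {s0, s3, s4, s5, s6}
|Sat(EF (EG (AG lock)))| = |{s0, s3, s4, s5, s6}| = 5.

5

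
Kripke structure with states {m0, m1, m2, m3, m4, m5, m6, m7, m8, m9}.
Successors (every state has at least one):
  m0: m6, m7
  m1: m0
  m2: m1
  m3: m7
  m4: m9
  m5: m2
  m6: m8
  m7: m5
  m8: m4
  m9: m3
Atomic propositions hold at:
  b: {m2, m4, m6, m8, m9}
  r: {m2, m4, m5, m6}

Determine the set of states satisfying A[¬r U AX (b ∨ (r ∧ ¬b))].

{m0, m1, m3, m4, m5, m6, m7, m8, m9}

Sat(¬r) = {m0, m1, m3, m7, m8, m9}
Sat(¬b) = {m0, m1, m3, m5, m7}
Sat(r ∧ ¬b) = {m5}
Sat(b ∨ (r ∧ ¬b)) = {m2, m4, m5, m6, m8, m9}
Sat(AX (b ∨ (r ∧ ¬b))) = {s : every successor in {m2, m4, m5, m6, m8, m9}} = {m4, m5, m6, m7, m8}
A[¬r U AX (b ∨ (r ∧ ¬b))]: least fixpoint, start Z0 = Sat(AX (b ∨ (r ∧ ¬b))) = {m4, m5, m6, m7, m8}, add states in Sat(¬r) with every successor in Z. Z1 = {m0, m3, m4, m5, m6, m7, m8}; Z2 = {m0, m1, m3, m4, m5, m6, m7, m8, m9}; fixed.
Sat(A[¬r U AX (b ∨ (r ∧ ¬b))]) = {m0, m1, m3, m4, m5, m6, m7, m8, m9}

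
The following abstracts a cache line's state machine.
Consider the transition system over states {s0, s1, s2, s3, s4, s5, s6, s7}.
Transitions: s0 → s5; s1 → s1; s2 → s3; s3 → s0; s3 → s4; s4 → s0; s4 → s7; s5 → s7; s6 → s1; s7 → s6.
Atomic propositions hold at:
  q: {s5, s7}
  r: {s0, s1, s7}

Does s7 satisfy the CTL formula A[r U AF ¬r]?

Sat(¬r) = {s2, s3, s4, s5, s6}
AF ¬r: least fixpoint, start Z0 = {s2, s3, s4, s5, s6}, add states with every successor in Z. Z1 = {s0, s2, s3, s4, s5, s6, s7}; fixed.
Sat(AF ¬r) = {s0, s2, s3, s4, s5, s6, s7}
A[r U AF ¬r]: least fixpoint, start Z0 = Sat(AF ¬r) = {s0, s2, s3, s4, s5, s6, s7}, add states in Sat(r) with every successor in Z. Already a fixed point.
Sat(A[r U AF ¬r]) = {s0, s2, s3, s4, s5, s6, s7}
s7 ∈ Sat(A[r U AF ¬r]) = {s0, s2, s3, s4, s5, s6, s7}, so the formula holds at s7.

Yes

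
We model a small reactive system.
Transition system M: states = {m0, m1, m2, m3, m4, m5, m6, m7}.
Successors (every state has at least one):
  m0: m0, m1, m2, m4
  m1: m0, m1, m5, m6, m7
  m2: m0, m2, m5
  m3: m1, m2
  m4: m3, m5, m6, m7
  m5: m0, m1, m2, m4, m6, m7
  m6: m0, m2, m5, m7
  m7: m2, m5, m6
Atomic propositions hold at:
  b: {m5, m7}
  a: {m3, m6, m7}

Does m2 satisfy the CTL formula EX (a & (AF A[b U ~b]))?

No

Sat(~b) = {m0, m1, m2, m3, m4, m6}
A[b U ~b]: least fixpoint, start Z0 = Sat(~b) = {m0, m1, m2, m3, m4, m6}, add states in Sat(b) with every successor in Z. Already a fixed point.
Sat(A[b U ~b]) = {m0, m1, m2, m3, m4, m6}
AF A[b U ~b]: least fixpoint, start Z0 = {m0, m1, m2, m3, m4, m6}, add states with every successor in Z. Already a fixed point.
Sat(AF A[b U ~b]) = {m0, m1, m2, m3, m4, m6}
Sat(a & (AF A[b U ~b])) = {m3, m6}
Sat(EX (a & (AF A[b U ~b]))) = {s : some successor in {m3, m6}} = {m1, m4, m5, m7}
m2 ∉ Sat(EX (a & (AF A[b U ~b]))) = {m1, m4, m5, m7}, so the formula does not hold at m2.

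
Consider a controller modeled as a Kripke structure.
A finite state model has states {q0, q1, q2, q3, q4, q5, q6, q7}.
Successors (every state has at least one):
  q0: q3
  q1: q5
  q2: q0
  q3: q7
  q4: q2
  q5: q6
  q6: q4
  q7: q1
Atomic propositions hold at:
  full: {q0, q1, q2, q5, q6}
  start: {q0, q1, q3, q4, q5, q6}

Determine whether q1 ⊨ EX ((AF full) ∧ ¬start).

No

AF full: least fixpoint, start Z0 = {q0, q1, q2, q5, q6}, add states with every successor in Z. Z1 = {q0, q1, q2, q4, q5, q6, q7}; Z2 = {q0, q1, q2, q3, q4, q5, q6, q7}; fixed.
Sat(AF full) = {q0, q1, q2, q3, q4, q5, q6, q7}
Sat(¬start) = {q2, q7}
Sat((AF full) ∧ ¬start) = {q2, q7}
Sat(EX ((AF full) ∧ ¬start)) = {s : some successor in {q2, q7}} = {q3, q4}
q1 ∉ Sat(EX ((AF full) ∧ ¬start)) = {q3, q4}, so the formula does not hold at q1.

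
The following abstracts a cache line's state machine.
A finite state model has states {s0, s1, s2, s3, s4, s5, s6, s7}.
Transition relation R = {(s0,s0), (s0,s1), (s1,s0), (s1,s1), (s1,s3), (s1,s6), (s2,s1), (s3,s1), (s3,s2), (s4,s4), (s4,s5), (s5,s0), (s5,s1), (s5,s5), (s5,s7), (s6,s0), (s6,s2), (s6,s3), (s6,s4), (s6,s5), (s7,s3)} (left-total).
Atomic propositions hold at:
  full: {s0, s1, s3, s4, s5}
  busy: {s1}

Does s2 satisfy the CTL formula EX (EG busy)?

Yes

EG busy: greatest fixpoint, start Z0 = {s1}, keep only states in Sat with some successor in Z. Already a fixed point.
Sat(EG busy) = {s1}
Sat(EX (EG busy)) = {s : some successor in {s1}} = {s0, s1, s2, s3, s5}
s2 ∈ Sat(EX (EG busy)) = {s0, s1, s2, s3, s5}, so the formula holds at s2.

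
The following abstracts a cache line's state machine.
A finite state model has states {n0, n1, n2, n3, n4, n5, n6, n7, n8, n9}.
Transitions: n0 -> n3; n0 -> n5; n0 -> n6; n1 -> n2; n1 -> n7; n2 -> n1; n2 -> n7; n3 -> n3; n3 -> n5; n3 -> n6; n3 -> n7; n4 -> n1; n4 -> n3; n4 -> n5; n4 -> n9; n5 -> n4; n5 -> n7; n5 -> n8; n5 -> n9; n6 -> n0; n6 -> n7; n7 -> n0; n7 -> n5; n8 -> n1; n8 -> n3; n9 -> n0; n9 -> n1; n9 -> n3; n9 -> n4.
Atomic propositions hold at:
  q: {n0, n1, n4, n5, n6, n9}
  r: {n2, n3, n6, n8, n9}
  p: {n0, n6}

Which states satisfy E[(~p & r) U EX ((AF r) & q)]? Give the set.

{n0, n3, n4, n5, n8, n9}

Sat(~p) = {n1, n2, n3, n4, n5, n7, n8, n9}
Sat(~p & r) = {n2, n3, n8, n9}
AF r: least fixpoint, start Z0 = {n2, n3, n6, n8, n9}, add states with every successor in Z. Already a fixed point.
Sat(AF r) = {n2, n3, n6, n8, n9}
Sat((AF r) & q) = {n6, n9}
Sat(EX ((AF r) & q)) = {s : some successor in {n6, n9}} = {n0, n3, n4, n5}
E[(~p & r) U EX ((AF r) & q)]: least fixpoint, start Z0 = Sat(EX ((AF r) & q)) = {n0, n3, n4, n5}, add states in Sat(~p & r) with some successor in Z. Z1 = {n0, n3, n4, n5, n8, n9}; fixed.
Sat(E[(~p & r) U EX ((AF r) & q)]) = {n0, n3, n4, n5, n8, n9}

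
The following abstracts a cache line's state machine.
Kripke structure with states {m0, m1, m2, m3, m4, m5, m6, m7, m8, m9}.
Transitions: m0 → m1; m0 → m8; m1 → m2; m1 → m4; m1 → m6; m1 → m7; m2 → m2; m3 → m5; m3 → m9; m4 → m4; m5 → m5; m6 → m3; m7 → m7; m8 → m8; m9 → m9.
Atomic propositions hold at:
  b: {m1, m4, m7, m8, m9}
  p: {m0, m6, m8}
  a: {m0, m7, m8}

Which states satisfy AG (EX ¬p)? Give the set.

Sat(¬p) = {m1, m2, m3, m4, m5, m7, m9}
Sat(EX ¬p) = {s : some successor in {m1, m2, m3, m4, m5, m7, m9}} = {m0, m1, m2, m3, m4, m5, m6, m7, m9}
AG (EX ¬p): greatest fixpoint, start Z0 = {m0, m1, m2, m3, m4, m5, m6, m7, m9}, keep only states in Sat with every successor in Z. Z1 = {m1, m2, m3, m4, m5, m6, m7, m9}; fixed.
Sat(AG (EX ¬p)) = {m1, m2, m3, m4, m5, m6, m7, m9}

{m1, m2, m3, m4, m5, m6, m7, m9}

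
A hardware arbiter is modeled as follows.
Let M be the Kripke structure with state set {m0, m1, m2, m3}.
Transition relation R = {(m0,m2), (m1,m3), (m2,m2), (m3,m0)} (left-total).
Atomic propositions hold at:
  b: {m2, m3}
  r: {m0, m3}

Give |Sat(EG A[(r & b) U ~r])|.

1

Sat(r & b) = {m3}
Sat(~r) = {m1, m2}
A[(r & b) U ~r]: least fixpoint, start Z0 = Sat(~r) = {m1, m2}, add states in Sat(r & b) with every successor in Z. Already a fixed point.
Sat(A[(r & b) U ~r]) = {m1, m2}
EG A[(r & b) U ~r]: greatest fixpoint, start Z0 = {m1, m2}, keep only states in Sat with some successor in Z. Z1 = {m2}; fixed.
Sat(EG A[(r & b) U ~r]) = {m2}
|Sat(EG A[(r & b) U ~r])| = |{m2}| = 1.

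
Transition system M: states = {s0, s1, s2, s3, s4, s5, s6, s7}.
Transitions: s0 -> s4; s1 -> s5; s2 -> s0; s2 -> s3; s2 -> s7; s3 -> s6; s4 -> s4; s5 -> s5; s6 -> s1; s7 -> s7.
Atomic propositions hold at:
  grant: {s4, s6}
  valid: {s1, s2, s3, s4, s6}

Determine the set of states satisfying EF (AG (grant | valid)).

Sat(grant | valid) = {s1, s2, s3, s4, s6}
AG (grant | valid): greatest fixpoint, start Z0 = {s1, s2, s3, s4, s6}, keep only states in Sat with every successor in Z. Z1 = {s3, s4, s6}; Z2 = {s3, s4}; Z3 = {s4}; fixed.
Sat(AG (grant | valid)) = {s4}
EF (AG (grant | valid)): least fixpoint, start Z0 = {s4}, add states with some successor in Z. Z1 = {s0, s4}; Z2 = {s0, s2, s4}; fixed.
Sat(EF (AG (grant | valid))) = {s0, s2, s4}

{s0, s2, s4}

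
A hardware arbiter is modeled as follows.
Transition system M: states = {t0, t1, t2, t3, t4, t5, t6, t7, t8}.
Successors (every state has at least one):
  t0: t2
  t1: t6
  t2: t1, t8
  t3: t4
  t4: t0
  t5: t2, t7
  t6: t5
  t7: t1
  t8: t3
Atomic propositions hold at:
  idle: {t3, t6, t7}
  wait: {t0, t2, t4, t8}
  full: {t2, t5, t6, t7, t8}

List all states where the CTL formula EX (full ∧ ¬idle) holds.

Sat(¬idle) = {t0, t1, t2, t4, t5, t8}
Sat(full ∧ ¬idle) = {t2, t5, t8}
Sat(EX (full ∧ ¬idle)) = {s : some successor in {t2, t5, t8}} = {t0, t2, t5, t6}

{t0, t2, t5, t6}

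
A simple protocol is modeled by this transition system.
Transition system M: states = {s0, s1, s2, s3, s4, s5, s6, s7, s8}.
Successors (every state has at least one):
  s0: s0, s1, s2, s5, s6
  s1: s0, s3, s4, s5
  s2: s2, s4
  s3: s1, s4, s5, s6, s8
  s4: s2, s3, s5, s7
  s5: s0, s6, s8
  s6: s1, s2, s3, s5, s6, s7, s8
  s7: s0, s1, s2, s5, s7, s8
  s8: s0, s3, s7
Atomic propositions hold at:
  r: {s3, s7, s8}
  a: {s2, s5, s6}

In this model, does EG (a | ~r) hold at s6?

Sat(~r) = {s0, s1, s2, s4, s5, s6}
Sat(a | ~r) = {s0, s1, s2, s4, s5, s6}
EG (a | ~r): greatest fixpoint, start Z0 = {s0, s1, s2, s4, s5, s6}, keep only states in Sat with some successor in Z. Already a fixed point.
Sat(EG (a | ~r)) = {s0, s1, s2, s4, s5, s6}
s6 ∈ Sat(EG (a | ~r)) = {s0, s1, s2, s4, s5, s6}, so the formula holds at s6.

Yes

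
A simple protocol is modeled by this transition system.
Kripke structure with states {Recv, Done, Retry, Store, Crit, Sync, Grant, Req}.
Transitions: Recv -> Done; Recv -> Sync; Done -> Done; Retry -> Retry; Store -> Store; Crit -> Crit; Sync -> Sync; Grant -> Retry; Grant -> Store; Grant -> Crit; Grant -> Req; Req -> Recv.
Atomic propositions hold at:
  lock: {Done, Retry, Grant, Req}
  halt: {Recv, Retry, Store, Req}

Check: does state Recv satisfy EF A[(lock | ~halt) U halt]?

Sat(~halt) = {Done, Crit, Sync, Grant}
Sat(lock | ~halt) = {Done, Retry, Crit, Sync, Grant, Req}
A[(lock | ~halt) U halt]: least fixpoint, start Z0 = Sat(halt) = {Recv, Retry, Store, Req}, add states in Sat(lock | ~halt) with every successor in Z. Already a fixed point.
Sat(A[(lock | ~halt) U halt]) = {Recv, Retry, Store, Req}
EF A[(lock | ~halt) U halt]: least fixpoint, start Z0 = {Recv, Retry, Store, Req}, add states with some successor in Z. Z1 = {Recv, Retry, Store, Grant, Req}; fixed.
Sat(EF A[(lock | ~halt) U halt]) = {Recv, Retry, Store, Grant, Req}
Recv ∈ Sat(EF A[(lock | ~halt) U halt]) = {Recv, Retry, Store, Grant, Req}, so the formula holds at Recv.

Yes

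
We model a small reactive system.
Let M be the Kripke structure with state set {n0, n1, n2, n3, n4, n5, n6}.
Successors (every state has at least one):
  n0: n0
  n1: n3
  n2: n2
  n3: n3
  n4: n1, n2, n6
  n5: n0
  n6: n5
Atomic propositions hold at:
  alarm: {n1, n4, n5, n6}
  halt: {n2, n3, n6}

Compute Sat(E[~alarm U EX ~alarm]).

Sat(~alarm) = {n0, n2, n3}
Sat(EX ~alarm) = {s : some successor in {n0, n2, n3}} = {n0, n1, n2, n3, n4, n5}
E[~alarm U EX ~alarm]: least fixpoint, start Z0 = Sat(EX ~alarm) = {n0, n1, n2, n3, n4, n5}, add states in Sat(~alarm) with some successor in Z. Already a fixed point.
Sat(E[~alarm U EX ~alarm]) = {n0, n1, n2, n3, n4, n5}

{n0, n1, n2, n3, n4, n5}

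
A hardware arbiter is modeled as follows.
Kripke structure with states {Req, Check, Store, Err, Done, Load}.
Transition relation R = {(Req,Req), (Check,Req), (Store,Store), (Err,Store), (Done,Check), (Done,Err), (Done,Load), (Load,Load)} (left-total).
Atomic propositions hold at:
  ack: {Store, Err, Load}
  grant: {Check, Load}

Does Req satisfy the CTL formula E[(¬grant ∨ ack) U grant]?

No

Sat(¬grant) = {Req, Store, Err, Done}
Sat(¬grant ∨ ack) = {Req, Store, Err, Done, Load}
E[(¬grant ∨ ack) U grant]: least fixpoint, start Z0 = Sat(grant) = {Check, Load}, add states in Sat(¬grant ∨ ack) with some successor in Z. Z1 = {Check, Done, Load}; fixed.
Sat(E[(¬grant ∨ ack) U grant]) = {Check, Done, Load}
Req ∉ Sat(E[(¬grant ∨ ack) U grant]) = {Check, Done, Load}, so the formula does not hold at Req.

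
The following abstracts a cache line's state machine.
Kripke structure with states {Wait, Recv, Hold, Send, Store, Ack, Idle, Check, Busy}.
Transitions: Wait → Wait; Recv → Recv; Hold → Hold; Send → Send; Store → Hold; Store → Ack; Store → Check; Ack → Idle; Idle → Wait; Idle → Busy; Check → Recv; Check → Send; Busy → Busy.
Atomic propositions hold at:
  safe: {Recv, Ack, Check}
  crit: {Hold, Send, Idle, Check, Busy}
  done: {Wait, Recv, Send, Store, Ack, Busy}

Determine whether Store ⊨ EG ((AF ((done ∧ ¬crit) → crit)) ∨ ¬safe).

Sat(¬crit) = {Wait, Recv, Store, Ack}
Sat(done ∧ ¬crit) = {Wait, Recv, Store, Ack}
Sat((done ∧ ¬crit) → crit) = {Hold, Send, Idle, Check, Busy}
AF ((done ∧ ¬crit) → crit): least fixpoint, start Z0 = {Hold, Send, Idle, Check, Busy}, add states with every successor in Z. Z1 = {Hold, Send, Ack, Idle, Check, Busy}; Z2 = {Hold, Send, Store, Ack, Idle, Check, Busy}; fixed.
Sat(AF ((done ∧ ¬crit) → crit)) = {Hold, Send, Store, Ack, Idle, Check, Busy}
Sat(¬safe) = {Wait, Hold, Send, Store, Idle, Busy}
Sat((AF ((done ∧ ¬crit) → crit)) ∨ ¬safe) = {Wait, Hold, Send, Store, Ack, Idle, Check, Busy}
EG ((AF ((done ∧ ¬crit) → crit)) ∨ ¬safe): greatest fixpoint, start Z0 = {Wait, Hold, Send, Store, Ack, Idle, Check, Busy}, keep only states in Sat with some successor in Z. Already a fixed point.
Sat(EG ((AF ((done ∧ ¬crit) → crit)) ∨ ¬safe)) = {Wait, Hold, Send, Store, Ack, Idle, Check, Busy}
Store ∈ Sat(EG ((AF ((done ∧ ¬crit) → crit)) ∨ ¬safe)) = {Wait, Hold, Send, Store, Ack, Idle, Check, Busy}, so the formula holds at Store.

Yes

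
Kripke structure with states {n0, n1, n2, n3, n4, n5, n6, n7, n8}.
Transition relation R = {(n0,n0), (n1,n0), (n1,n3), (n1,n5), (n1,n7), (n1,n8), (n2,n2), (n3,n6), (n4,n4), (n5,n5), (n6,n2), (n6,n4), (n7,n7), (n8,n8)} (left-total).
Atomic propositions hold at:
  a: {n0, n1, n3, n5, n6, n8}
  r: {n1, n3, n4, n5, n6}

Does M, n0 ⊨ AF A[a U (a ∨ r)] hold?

Yes

Sat(a ∨ r) = {n0, n1, n3, n4, n5, n6, n8}
A[a U (a ∨ r)]: least fixpoint, start Z0 = Sat((a ∨ r)) = {n0, n1, n3, n4, n5, n6, n8}, add states in Sat(a) with every successor in Z. Already a fixed point.
Sat(A[a U (a ∨ r)]) = {n0, n1, n3, n4, n5, n6, n8}
AF A[a U (a ∨ r)]: least fixpoint, start Z0 = {n0, n1, n3, n4, n5, n6, n8}, add states with every successor in Z. Already a fixed point.
Sat(AF A[a U (a ∨ r)]) = {n0, n1, n3, n4, n5, n6, n8}
n0 ∈ Sat(AF A[a U (a ∨ r)]) = {n0, n1, n3, n4, n5, n6, n8}, so the formula holds at n0.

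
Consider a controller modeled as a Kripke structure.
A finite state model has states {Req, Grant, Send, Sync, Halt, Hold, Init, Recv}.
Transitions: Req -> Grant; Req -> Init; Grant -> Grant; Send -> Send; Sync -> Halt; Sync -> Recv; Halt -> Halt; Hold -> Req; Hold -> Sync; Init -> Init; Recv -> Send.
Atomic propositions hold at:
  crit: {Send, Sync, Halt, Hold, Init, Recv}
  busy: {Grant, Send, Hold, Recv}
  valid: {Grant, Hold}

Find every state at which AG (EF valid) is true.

EF valid: least fixpoint, start Z0 = {Grant, Hold}, add states with some successor in Z. Z1 = {Req, Grant, Hold}; fixed.
Sat(EF valid) = {Req, Grant, Hold}
AG (EF valid): greatest fixpoint, start Z0 = {Req, Grant, Hold}, keep only states in Sat with every successor in Z. Z1 = {Grant}; fixed.
Sat(AG (EF valid)) = {Grant}

{Grant}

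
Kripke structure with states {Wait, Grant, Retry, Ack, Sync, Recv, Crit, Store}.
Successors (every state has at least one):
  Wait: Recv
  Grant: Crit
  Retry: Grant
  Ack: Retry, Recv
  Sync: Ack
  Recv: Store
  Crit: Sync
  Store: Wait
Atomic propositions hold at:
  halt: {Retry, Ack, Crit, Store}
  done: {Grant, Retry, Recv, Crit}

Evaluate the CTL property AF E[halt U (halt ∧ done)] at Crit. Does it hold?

Yes

Sat(halt ∧ done) = {Retry, Crit}
E[halt U (halt ∧ done)]: least fixpoint, start Z0 = Sat((halt ∧ done)) = {Retry, Crit}, add states in Sat(halt) with some successor in Z. Z1 = {Retry, Ack, Crit}; fixed.
Sat(E[halt U (halt ∧ done)]) = {Retry, Ack, Crit}
AF E[halt U (halt ∧ done)]: least fixpoint, start Z0 = {Retry, Ack, Crit}, add states with every successor in Z. Z1 = {Grant, Retry, Ack, Sync, Crit}; fixed.
Sat(AF E[halt U (halt ∧ done)]) = {Grant, Retry, Ack, Sync, Crit}
Crit ∈ Sat(AF E[halt U (halt ∧ done)]) = {Grant, Retry, Ack, Sync, Crit}, so the formula holds at Crit.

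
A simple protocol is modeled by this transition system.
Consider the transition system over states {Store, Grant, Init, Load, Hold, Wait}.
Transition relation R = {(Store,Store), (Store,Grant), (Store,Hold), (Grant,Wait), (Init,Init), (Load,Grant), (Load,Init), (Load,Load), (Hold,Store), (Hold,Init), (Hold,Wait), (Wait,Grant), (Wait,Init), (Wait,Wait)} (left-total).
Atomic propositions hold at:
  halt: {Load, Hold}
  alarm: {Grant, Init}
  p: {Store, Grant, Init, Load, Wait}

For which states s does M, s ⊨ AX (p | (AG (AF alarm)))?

{Grant, Init, Load, Hold, Wait}

AF alarm: least fixpoint, start Z0 = {Grant, Init}, add states with every successor in Z. Already a fixed point.
Sat(AF alarm) = {Grant, Init}
AG (AF alarm): greatest fixpoint, start Z0 = {Grant, Init}, keep only states in Sat with every successor in Z. Z1 = {Init}; fixed.
Sat(AG (AF alarm)) = {Init}
Sat(p | (AG (AF alarm))) = {Store, Grant, Init, Load, Wait}
Sat(AX (p | (AG (AF alarm)))) = {s : every successor in {Store, Grant, Init, Load, Wait}} = {Grant, Init, Load, Hold, Wait}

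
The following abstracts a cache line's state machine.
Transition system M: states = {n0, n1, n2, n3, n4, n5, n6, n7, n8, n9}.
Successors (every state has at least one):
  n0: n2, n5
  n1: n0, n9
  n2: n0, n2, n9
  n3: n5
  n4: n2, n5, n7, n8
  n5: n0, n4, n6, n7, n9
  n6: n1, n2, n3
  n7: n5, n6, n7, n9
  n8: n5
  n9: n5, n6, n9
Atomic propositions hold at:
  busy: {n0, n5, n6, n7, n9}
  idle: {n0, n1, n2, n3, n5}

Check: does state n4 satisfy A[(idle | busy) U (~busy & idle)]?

No

Sat(idle | busy) = {n0, n1, n2, n3, n5, n6, n7, n9}
Sat(~busy) = {n1, n2, n3, n4, n8}
Sat(~busy & idle) = {n1, n2, n3}
A[(idle | busy) U (~busy & idle)]: least fixpoint, start Z0 = Sat((~busy & idle)) = {n1, n2, n3}, add states in Sat(idle | busy) with every successor in Z. Z1 = {n1, n2, n3, n6}; fixed.
Sat(A[(idle | busy) U (~busy & idle)]) = {n1, n2, n3, n6}
n4 ∉ Sat(A[(idle | busy) U (~busy & idle)]) = {n1, n2, n3, n6}, so the formula does not hold at n4.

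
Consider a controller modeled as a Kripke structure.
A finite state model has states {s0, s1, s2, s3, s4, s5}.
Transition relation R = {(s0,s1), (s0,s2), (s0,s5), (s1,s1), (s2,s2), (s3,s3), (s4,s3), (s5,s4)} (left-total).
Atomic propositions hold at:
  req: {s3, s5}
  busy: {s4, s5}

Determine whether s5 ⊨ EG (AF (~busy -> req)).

Yes

Sat(~busy) = {s0, s1, s2, s3}
Sat(~busy -> req) = {s3, s4, s5}
AF (~busy -> req): least fixpoint, start Z0 = {s3, s4, s5}, add states with every successor in Z. Already a fixed point.
Sat(AF (~busy -> req)) = {s3, s4, s5}
EG (AF (~busy -> req)): greatest fixpoint, start Z0 = {s3, s4, s5}, keep only states in Sat with some successor in Z. Already a fixed point.
Sat(EG (AF (~busy -> req))) = {s3, s4, s5}
s5 ∈ Sat(EG (AF (~busy -> req))) = {s3, s4, s5}, so the formula holds at s5.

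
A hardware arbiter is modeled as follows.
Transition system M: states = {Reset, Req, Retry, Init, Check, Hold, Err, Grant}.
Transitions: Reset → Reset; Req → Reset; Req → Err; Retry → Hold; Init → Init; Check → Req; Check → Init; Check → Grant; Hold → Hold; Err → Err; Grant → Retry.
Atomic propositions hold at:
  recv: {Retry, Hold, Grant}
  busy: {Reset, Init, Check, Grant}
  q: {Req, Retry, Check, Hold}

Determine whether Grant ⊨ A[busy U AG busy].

No

AG busy: greatest fixpoint, start Z0 = {Reset, Init, Check, Grant}, keep only states in Sat with every successor in Z. Z1 = {Reset, Init}; fixed.
Sat(AG busy) = {Reset, Init}
A[busy U AG busy]: least fixpoint, start Z0 = Sat(AG busy) = {Reset, Init}, add states in Sat(busy) with every successor in Z. Already a fixed point.
Sat(A[busy U AG busy]) = {Reset, Init}
Grant ∉ Sat(A[busy U AG busy]) = {Reset, Init}, so the formula does not hold at Grant.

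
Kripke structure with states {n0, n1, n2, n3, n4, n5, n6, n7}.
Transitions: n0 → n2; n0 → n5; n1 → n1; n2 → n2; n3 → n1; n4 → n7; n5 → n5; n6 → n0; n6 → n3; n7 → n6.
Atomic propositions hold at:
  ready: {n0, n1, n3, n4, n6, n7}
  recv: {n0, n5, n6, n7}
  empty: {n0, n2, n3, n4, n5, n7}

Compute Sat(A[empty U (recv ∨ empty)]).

Sat(recv ∨ empty) = {n0, n2, n3, n4, n5, n6, n7}
A[empty U (recv ∨ empty)]: least fixpoint, start Z0 = Sat((recv ∨ empty)) = {n0, n2, n3, n4, n5, n6, n7}, add states in Sat(empty) with every successor in Z. Already a fixed point.
Sat(A[empty U (recv ∨ empty)]) = {n0, n2, n3, n4, n5, n6, n7}

{n0, n2, n3, n4, n5, n6, n7}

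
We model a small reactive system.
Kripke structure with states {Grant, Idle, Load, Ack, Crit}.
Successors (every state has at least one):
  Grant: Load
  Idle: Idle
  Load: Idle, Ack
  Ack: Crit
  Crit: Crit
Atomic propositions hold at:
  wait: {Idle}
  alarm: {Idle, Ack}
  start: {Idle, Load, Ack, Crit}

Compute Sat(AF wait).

{Idle}

AF wait: least fixpoint, start Z0 = {Idle}, add states with every successor in Z. Already a fixed point.
Sat(AF wait) = {Idle}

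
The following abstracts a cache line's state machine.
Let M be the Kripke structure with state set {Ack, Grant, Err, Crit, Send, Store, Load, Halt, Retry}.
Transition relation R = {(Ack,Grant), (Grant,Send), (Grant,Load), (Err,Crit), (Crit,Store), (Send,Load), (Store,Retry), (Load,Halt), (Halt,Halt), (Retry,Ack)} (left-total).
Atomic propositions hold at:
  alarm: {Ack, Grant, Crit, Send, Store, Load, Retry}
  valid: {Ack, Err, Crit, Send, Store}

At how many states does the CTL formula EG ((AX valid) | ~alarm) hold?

Sat(AX valid) = {s : every successor in {Ack, Err, Crit, Send, Store}} = {Err, Crit, Retry}
Sat(~alarm) = {Err, Halt}
Sat((AX valid) | ~alarm) = {Err, Crit, Halt, Retry}
EG ((AX valid) | ~alarm): greatest fixpoint, start Z0 = {Err, Crit, Halt, Retry}, keep only states in Sat with some successor in Z. Z1 = {Err, Halt}; Z2 = {Halt}; fixed.
Sat(EG ((AX valid) | ~alarm)) = {Halt}
|Sat(EG ((AX valid) | ~alarm))| = |{Halt}| = 1.

1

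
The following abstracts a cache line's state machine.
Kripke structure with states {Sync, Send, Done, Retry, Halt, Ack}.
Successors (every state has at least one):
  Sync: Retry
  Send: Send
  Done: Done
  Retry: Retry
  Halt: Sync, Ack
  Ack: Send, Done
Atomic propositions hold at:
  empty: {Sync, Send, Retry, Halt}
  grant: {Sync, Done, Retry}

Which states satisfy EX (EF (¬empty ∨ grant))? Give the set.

Sat(¬empty) = {Done, Ack}
Sat(¬empty ∨ grant) = {Sync, Done, Retry, Ack}
EF (¬empty ∨ grant): least fixpoint, start Z0 = {Sync, Done, Retry, Ack}, add states with some successor in Z. Z1 = {Sync, Done, Retry, Halt, Ack}; fixed.
Sat(EF (¬empty ∨ grant)) = {Sync, Done, Retry, Halt, Ack}
Sat(EX (EF (¬empty ∨ grant))) = {s : some successor in {Sync, Done, Retry, Halt, Ack}} = {Sync, Done, Retry, Halt, Ack}

{Sync, Done, Retry, Halt, Ack}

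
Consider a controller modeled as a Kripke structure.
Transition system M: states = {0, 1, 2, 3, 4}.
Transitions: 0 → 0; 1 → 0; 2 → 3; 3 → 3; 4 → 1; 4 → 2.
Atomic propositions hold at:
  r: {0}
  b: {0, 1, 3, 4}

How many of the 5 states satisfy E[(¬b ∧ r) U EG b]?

Sat(¬b) = {2}
Sat(¬b ∧ r) = ∅
EG b: greatest fixpoint, start Z0 = {0, 1, 3, 4}, keep only states in Sat with some successor in Z. Already a fixed point.
Sat(EG b) = {0, 1, 3, 4}
E[(¬b ∧ r) U EG b]: least fixpoint, start Z0 = Sat(EG b) = {0, 1, 3, 4}, add states in Sat(¬b ∧ r) with some successor in Z. Already a fixed point.
Sat(E[(¬b ∧ r) U EG b]) = {0, 1, 3, 4}
|Sat(E[(¬b ∧ r) U EG b])| = |{0, 1, 3, 4}| = 4.

4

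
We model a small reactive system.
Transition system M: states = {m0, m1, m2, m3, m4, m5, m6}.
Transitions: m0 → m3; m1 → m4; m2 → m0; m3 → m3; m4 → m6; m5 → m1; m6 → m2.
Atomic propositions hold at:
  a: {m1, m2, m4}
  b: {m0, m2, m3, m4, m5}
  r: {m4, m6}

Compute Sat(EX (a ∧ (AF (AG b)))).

{m1, m5, m6}

AG b: greatest fixpoint, start Z0 = {m0, m2, m3, m4, m5}, keep only states in Sat with every successor in Z. Z1 = {m0, m2, m3}; fixed.
Sat(AG b) = {m0, m2, m3}
AF (AG b): least fixpoint, start Z0 = {m0, m2, m3}, add states with every successor in Z. Z1 = {m0, m2, m3, m6}; Z2 = {m0, m2, m3, m4, m6}; Z3 = {m0, m1, m2, m3, m4, m6}; Z4 = {m0, m1, m2, m3, m4, m5, m6}; fixed.
Sat(AF (AG b)) = {m0, m1, m2, m3, m4, m5, m6}
Sat(a ∧ (AF (AG b))) = {m1, m2, m4}
Sat(EX (a ∧ (AF (AG b)))) = {s : some successor in {m1, m2, m4}} = {m1, m5, m6}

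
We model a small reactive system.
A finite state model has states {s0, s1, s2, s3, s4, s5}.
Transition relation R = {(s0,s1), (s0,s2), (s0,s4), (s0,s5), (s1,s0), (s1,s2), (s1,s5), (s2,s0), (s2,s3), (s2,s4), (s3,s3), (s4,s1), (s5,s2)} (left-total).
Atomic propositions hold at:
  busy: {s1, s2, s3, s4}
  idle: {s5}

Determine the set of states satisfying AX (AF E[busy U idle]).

E[busy U idle]: least fixpoint, start Z0 = Sat(idle) = {s5}, add states in Sat(busy) with some successor in Z. Z1 = {s1, s5}; Z2 = {s1, s4, s5}; Z3 = {s1, s2, s4, s5}; fixed.
Sat(E[busy U idle]) = {s1, s2, s4, s5}
AF E[busy U idle]: least fixpoint, start Z0 = {s1, s2, s4, s5}, add states with every successor in Z. Z1 = {s0, s1, s2, s4, s5}; fixed.
Sat(AF E[busy U idle]) = {s0, s1, s2, s4, s5}
Sat(AX (AF E[busy U idle])) = {s : every successor in {s0, s1, s2, s4, s5}} = {s0, s1, s4, s5}

{s0, s1, s4, s5}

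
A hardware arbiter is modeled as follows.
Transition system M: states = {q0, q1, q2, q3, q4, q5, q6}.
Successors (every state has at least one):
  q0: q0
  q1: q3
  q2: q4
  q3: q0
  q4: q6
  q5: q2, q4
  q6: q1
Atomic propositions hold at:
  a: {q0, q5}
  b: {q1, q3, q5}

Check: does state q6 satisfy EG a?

No

EG a: greatest fixpoint, start Z0 = {q0, q5}, keep only states in Sat with some successor in Z. Z1 = {q0}; fixed.
Sat(EG a) = {q0}
q6 ∉ Sat(EG a) = {q0}, so the formula does not hold at q6.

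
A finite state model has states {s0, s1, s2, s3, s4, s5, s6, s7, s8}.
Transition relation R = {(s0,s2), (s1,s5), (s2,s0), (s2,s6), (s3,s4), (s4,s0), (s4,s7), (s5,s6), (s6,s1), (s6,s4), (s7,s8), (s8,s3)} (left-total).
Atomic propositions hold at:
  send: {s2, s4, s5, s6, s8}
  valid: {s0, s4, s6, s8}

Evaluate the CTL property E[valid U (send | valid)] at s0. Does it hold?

Sat(send | valid) = {s0, s2, s4, s5, s6, s8}
E[valid U (send | valid)]: least fixpoint, start Z0 = Sat((send | valid)) = {s0, s2, s4, s5, s6, s8}, add states in Sat(valid) with some successor in Z. Already a fixed point.
Sat(E[valid U (send | valid)]) = {s0, s2, s4, s5, s6, s8}
s0 ∈ Sat(E[valid U (send | valid)]) = {s0, s2, s4, s5, s6, s8}, so the formula holds at s0.

Yes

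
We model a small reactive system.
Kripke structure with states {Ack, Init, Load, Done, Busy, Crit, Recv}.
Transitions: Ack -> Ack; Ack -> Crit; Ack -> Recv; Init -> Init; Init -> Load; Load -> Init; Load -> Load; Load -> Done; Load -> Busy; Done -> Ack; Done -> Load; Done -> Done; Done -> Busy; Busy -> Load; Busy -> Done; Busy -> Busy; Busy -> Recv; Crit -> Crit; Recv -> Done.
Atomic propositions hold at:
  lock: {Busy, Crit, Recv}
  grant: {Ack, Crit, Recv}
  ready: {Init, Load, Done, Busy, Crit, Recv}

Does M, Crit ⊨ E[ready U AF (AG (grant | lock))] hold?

Yes

Sat(grant | lock) = {Ack, Busy, Crit, Recv}
AG (grant | lock): greatest fixpoint, start Z0 = {Ack, Busy, Crit, Recv}, keep only states in Sat with every successor in Z. Z1 = {Ack, Crit}; Z2 = {Crit}; fixed.
Sat(AG (grant | lock)) = {Crit}
AF (AG (grant | lock)): least fixpoint, start Z0 = {Crit}, add states with every successor in Z. Already a fixed point.
Sat(AF (AG (grant | lock))) = {Crit}
E[ready U AF (AG (grant | lock))]: least fixpoint, start Z0 = Sat(AF (AG (grant | lock))) = {Crit}, add states in Sat(ready) with some successor in Z. Already a fixed point.
Sat(E[ready U AF (AG (grant | lock))]) = {Crit}
Crit ∈ Sat(E[ready U AF (AG (grant | lock))]) = {Crit}, so the formula holds at Crit.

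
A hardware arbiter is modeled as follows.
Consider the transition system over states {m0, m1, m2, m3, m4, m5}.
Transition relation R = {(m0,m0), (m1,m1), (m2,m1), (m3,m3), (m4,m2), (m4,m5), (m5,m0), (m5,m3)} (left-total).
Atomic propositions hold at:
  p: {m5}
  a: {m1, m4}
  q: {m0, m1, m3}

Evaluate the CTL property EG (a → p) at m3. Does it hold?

Sat(a → p) = {m0, m2, m3, m5}
EG (a → p): greatest fixpoint, start Z0 = {m0, m2, m3, m5}, keep only states in Sat with some successor in Z. Z1 = {m0, m3, m5}; fixed.
Sat(EG (a → p)) = {m0, m3, m5}
m3 ∈ Sat(EG (a → p)) = {m0, m3, m5}, so the formula holds at m3.

Yes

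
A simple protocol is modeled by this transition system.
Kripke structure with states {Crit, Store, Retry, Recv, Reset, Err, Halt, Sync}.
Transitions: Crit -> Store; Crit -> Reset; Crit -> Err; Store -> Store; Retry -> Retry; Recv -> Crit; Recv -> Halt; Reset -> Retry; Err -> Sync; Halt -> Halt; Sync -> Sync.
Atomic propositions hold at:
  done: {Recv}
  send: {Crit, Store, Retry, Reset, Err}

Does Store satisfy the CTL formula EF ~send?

No

Sat(~send) = {Recv, Halt, Sync}
EF ~send: least fixpoint, start Z0 = {Recv, Halt, Sync}, add states with some successor in Z. Z1 = {Recv, Err, Halt, Sync}; Z2 = {Crit, Recv, Err, Halt, Sync}; fixed.
Sat(EF ~send) = {Crit, Recv, Err, Halt, Sync}
Store ∉ Sat(EF ~send) = {Crit, Recv, Err, Halt, Sync}, so the formula does not hold at Store.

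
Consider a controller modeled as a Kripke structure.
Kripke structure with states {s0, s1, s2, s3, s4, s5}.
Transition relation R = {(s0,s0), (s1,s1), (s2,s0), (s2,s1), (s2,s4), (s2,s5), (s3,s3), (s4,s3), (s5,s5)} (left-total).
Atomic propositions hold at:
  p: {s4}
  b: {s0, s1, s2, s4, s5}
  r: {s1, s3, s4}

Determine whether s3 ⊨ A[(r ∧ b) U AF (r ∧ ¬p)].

Sat(r ∧ b) = {s1, s4}
Sat(¬p) = {s0, s1, s2, s3, s5}
Sat(r ∧ ¬p) = {s1, s3}
AF (r ∧ ¬p): least fixpoint, start Z0 = {s1, s3}, add states with every successor in Z. Z1 = {s1, s3, s4}; fixed.
Sat(AF (r ∧ ¬p)) = {s1, s3, s4}
A[(r ∧ b) U AF (r ∧ ¬p)]: least fixpoint, start Z0 = Sat(AF (r ∧ ¬p)) = {s1, s3, s4}, add states in Sat(r ∧ b) with every successor in Z. Already a fixed point.
Sat(A[(r ∧ b) U AF (r ∧ ¬p)]) = {s1, s3, s4}
s3 ∈ Sat(A[(r ∧ b) U AF (r ∧ ¬p)]) = {s1, s3, s4}, so the formula holds at s3.

Yes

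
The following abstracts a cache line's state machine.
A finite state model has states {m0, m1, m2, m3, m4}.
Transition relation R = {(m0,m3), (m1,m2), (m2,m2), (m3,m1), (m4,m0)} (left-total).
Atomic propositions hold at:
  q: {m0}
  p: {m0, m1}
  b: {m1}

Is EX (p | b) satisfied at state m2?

No

Sat(p | b) = {m0, m1}
Sat(EX (p | b)) = {s : some successor in {m0, m1}} = {m3, m4}
m2 ∉ Sat(EX (p | b)) = {m3, m4}, so the formula does not hold at m2.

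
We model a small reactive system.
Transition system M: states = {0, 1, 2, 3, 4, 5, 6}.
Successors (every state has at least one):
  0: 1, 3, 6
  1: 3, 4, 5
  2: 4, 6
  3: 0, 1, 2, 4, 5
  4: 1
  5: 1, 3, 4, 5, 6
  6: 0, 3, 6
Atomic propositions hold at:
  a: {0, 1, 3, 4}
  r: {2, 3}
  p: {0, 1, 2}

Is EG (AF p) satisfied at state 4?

AF p: least fixpoint, start Z0 = {0, 1, 2}, add states with every successor in Z. Z1 = {0, 1, 2, 4}; fixed.
Sat(AF p) = {0, 1, 2, 4}
EG (AF p): greatest fixpoint, start Z0 = {0, 1, 2, 4}, keep only states in Sat with some successor in Z. Already a fixed point.
Sat(EG (AF p)) = {0, 1, 2, 4}
4 ∈ Sat(EG (AF p)) = {0, 1, 2, 4}, so the formula holds at 4.

Yes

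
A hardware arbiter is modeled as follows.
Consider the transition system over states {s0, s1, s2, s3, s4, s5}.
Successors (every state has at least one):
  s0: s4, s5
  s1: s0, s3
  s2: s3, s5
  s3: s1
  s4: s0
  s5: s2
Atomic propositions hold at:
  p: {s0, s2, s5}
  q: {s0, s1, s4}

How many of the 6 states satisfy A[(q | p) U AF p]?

Sat(q | p) = {s0, s1, s2, s4, s5}
AF p: least fixpoint, start Z0 = {s0, s2, s5}, add states with every successor in Z. Z1 = {s0, s2, s4, s5}; fixed.
Sat(AF p) = {s0, s2, s4, s5}
A[(q | p) U AF p]: least fixpoint, start Z0 = Sat(AF p) = {s0, s2, s4, s5}, add states in Sat(q | p) with every successor in Z. Already a fixed point.
Sat(A[(q | p) U AF p]) = {s0, s2, s4, s5}
|Sat(A[(q | p) U AF p])| = |{s0, s2, s4, s5}| = 4.

4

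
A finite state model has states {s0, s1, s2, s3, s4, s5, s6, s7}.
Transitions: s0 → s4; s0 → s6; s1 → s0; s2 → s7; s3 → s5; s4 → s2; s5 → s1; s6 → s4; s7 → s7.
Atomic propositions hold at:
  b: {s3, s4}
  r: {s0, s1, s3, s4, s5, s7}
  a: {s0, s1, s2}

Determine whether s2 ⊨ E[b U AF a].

Yes

AF a: least fixpoint, start Z0 = {s0, s1, s2}, add states with every successor in Z. Z1 = {s0, s1, s2, s4, s5}; Z2 = {s0, s1, s2, s3, s4, s5, s6}; fixed.
Sat(AF a) = {s0, s1, s2, s3, s4, s5, s6}
E[b U AF a]: least fixpoint, start Z0 = Sat(AF a) = {s0, s1, s2, s3, s4, s5, s6}, add states in Sat(b) with some successor in Z. Already a fixed point.
Sat(E[b U AF a]) = {s0, s1, s2, s3, s4, s5, s6}
s2 ∈ Sat(E[b U AF a]) = {s0, s1, s2, s3, s4, s5, s6}, so the formula holds at s2.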